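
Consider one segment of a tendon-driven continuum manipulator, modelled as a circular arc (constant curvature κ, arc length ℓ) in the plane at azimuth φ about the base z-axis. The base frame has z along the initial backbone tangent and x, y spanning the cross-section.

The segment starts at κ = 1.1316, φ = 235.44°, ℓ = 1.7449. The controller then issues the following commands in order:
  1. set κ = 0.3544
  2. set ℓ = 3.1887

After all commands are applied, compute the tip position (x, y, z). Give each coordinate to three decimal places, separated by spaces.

initial: κ=1.1316, φ=235.44°, ℓ=1.7449
cmd 1: set κ=0.3544 → (κ,φ,ℓ)=(0.3544,235.44°,1.7449) → tip=(-0.2964,-0.4303,1.6358)
cmd 2: set ℓ=3.1887 → (κ,φ,ℓ)=(0.3544,235.44°,3.1887) → tip=(-0.9178,-1.3325,2.5520)

-0.918 -1.332 2.552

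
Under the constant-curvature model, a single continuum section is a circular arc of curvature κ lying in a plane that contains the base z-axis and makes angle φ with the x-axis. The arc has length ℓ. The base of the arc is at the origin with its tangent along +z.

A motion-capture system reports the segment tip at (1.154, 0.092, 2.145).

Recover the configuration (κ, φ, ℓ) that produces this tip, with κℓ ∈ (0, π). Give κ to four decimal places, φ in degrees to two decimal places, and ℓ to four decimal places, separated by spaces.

ρ = √(x²+y²) = √(1.154² + 0.092²) = 1.15766
φ = atan2(y, x) mod 360° = atan2(0.092, 1.154) = 4.5581°
|p|² = ρ² + z² = 1.15766² + 2.145² = 5.94121
κ = 2ρ / |p|² = 2×1.15766 / 5.94121 = 0.38971
θ = 2·atan2(ρ, z) = 2·atan2(1.15766, 2.145) = 0.98981 rad
ℓ = θ/κ = 0.98981/0.38971 = 2.53988

0.3897 4.56 2.5399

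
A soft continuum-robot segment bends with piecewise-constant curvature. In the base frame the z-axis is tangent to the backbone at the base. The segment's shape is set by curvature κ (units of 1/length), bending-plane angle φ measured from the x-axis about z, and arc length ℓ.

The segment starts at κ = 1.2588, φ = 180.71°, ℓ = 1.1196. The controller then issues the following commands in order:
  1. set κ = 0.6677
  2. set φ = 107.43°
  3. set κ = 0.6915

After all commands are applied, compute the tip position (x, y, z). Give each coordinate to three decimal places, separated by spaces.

initial: κ=1.2588, φ=180.71°, ℓ=1.1196
cmd 1: set κ=0.6677 → (κ,φ,ℓ)=(0.6677,180.71°,1.1196) → tip=(-0.3993,-0.0049,1.0182)
cmd 2: set φ=107.43° → (κ,φ,ℓ)=(0.6677,107.43°,1.1196) → tip=(-0.1196,0.3810,1.0182)
cmd 3: set κ=0.6915 → (κ,φ,ℓ)=(0.6915,107.43°,1.1196) → tip=(-0.1235,0.3933,1.0111)

-0.123 0.393 1.011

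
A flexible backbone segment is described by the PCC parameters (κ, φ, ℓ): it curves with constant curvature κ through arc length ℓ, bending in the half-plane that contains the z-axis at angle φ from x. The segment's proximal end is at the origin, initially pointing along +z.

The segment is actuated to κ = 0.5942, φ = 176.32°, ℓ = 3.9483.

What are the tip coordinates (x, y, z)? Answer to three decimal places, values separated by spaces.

θ = κ·ℓ = 0.5942 × 3.9483 = 2.34608 rad
ρ = (1 − cos θ)/κ = (1 − -0.69992)/0.5942 = 2.86085
z = sin θ / κ = 0.71422/0.5942 = 1.20199
x = ρ cos φ = 2.86085 × cos(176.32°) = -2.85495
y = ρ sin φ = 2.86085 × sin(176.32°) = 0.18362

-2.855 0.184 1.202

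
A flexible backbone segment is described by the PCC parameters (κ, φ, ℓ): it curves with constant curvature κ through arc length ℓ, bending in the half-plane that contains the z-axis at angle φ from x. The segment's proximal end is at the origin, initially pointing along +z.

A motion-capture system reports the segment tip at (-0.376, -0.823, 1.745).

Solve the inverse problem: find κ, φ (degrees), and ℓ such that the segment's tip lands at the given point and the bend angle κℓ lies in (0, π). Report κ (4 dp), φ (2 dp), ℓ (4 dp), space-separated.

ρ = √(x²+y²) = √(-0.376² + -0.823²) = 0.90482
φ = atan2(y, x) mod 360° = atan2(-0.823, -0.376) = 245.4460°
|p|² = ρ² + z² = 0.90482² + 1.745² = 3.86373
κ = 2ρ / |p|² = 2×0.90482 / 3.86373 = 0.46837
θ = 2·atan2(ρ, z) = 2·atan2(0.90482, 1.745) = 0.95671 rad
ℓ = θ/κ = 0.95671/0.46837 = 2.04265

0.4684 245.45 2.0427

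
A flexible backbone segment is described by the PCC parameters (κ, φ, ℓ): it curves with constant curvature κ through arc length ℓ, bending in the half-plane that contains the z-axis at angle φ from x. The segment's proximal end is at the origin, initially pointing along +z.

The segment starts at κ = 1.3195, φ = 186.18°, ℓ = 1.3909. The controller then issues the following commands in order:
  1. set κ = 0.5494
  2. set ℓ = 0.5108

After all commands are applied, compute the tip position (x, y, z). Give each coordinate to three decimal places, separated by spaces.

initial: κ=1.3195, φ=186.18°, ℓ=1.3909
cmd 1: set κ=0.5494 → (κ,φ,ℓ)=(0.5494,186.18°,1.3909) → tip=(-0.5031,-0.0545,1.2594)
cmd 2: set ℓ=0.5108 → (κ,φ,ℓ)=(0.5494,186.18°,0.5108) → tip=(-0.0708,-0.0077,0.5041)

-0.071 -0.008 0.504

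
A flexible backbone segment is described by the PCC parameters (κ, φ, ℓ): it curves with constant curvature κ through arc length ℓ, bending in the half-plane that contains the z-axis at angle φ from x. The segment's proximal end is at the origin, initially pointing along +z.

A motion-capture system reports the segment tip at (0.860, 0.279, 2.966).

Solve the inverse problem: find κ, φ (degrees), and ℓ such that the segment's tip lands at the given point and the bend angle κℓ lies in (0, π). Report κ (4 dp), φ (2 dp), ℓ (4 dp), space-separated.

0.1881 17.97 3.1465

ρ = √(x²+y²) = √(0.860² + 0.279²) = 0.90412
φ = atan2(y, x) mod 360° = atan2(0.279, 0.860) = 17.9740°
|p|² = ρ² + z² = 0.90412² + 2.966² = 9.61460
κ = 2ρ / |p|² = 2×0.90412 / 9.61460 = 0.18807
θ = 2·atan2(ρ, z) = 2·atan2(0.90412, 2.966) = 0.59176 rad
ℓ = θ/κ = 0.59176/0.18807 = 3.14645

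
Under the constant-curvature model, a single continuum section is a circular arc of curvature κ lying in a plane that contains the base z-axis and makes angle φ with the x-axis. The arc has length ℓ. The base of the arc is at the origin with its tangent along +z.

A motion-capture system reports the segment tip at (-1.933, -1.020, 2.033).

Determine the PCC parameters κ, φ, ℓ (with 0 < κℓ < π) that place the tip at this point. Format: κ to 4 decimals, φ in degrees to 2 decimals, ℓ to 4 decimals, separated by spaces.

0.4906 207.82 3.3492

ρ = √(x²+y²) = √(-1.933² + -1.020²) = 2.18561
φ = atan2(y, x) mod 360° = atan2(-1.020, -1.933) = 207.8196°
|p|² = ρ² + z² = 2.18561² + 2.033² = 8.90998
κ = 2ρ / |p|² = 2×2.18561 / 8.90998 = 0.49060
θ = 2·atan2(ρ, z) = 2·atan2(2.18561, 2.033) = 1.64312 rad
ℓ = θ/κ = 1.64312/0.49060 = 3.34921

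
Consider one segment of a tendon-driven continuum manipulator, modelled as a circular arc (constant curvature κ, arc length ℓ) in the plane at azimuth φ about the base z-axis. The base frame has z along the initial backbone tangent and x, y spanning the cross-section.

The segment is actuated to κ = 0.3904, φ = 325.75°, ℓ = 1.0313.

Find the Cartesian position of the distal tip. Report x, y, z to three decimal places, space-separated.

0.169 -0.115 1.004

θ = κ·ℓ = 0.3904 × 1.0313 = 0.40262 rad
ρ = (1 − cos θ)/κ = (1 − 0.92004)/0.3904 = 0.20482
z = sin θ / κ = 0.39183/0.3904 = 1.00366
x = ρ cos φ = 0.20482 × cos(325.75°) = 0.16930
y = ρ sin φ = 0.20482 × sin(325.75°) = -0.11527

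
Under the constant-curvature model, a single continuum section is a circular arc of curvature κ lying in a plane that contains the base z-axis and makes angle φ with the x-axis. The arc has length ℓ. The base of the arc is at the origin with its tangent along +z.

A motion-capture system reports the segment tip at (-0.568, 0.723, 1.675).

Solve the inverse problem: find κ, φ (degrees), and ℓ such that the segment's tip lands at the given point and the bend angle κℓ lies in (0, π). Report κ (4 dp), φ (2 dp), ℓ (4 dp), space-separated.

0.5037 128.15 1.9934

ρ = √(x²+y²) = √(-0.568² + 0.723²) = 0.91943
φ = atan2(y, x) mod 360° = atan2(0.723, -0.568) = 128.1537°
|p|² = ρ² + z² = 0.91943² + 1.675² = 3.65098
κ = 2ρ / |p|² = 2×0.91943 / 3.65098 = 0.50366
θ = 2·atan2(ρ, z) = 2·atan2(0.91943, 1.675) = 1.00402 rad
ℓ = θ/κ = 1.00402/0.50366 = 1.99343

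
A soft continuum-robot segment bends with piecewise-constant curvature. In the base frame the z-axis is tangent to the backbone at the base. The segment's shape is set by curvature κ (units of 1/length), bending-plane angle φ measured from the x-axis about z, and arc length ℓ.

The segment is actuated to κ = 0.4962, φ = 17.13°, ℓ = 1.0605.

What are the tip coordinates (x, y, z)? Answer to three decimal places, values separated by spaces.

0.261 0.080 1.012

θ = κ·ℓ = 0.4962 × 1.0605 = 0.52622 rad
ρ = (1 − cos θ)/κ = (1 − 0.86471)/0.4962 = 0.27265
z = sin θ / κ = 0.50227/0.4962 = 1.01223
x = ρ cos φ = 0.27265 × cos(17.13°) = 0.26055
y = ρ sin φ = 0.27265 × sin(17.13°) = 0.08031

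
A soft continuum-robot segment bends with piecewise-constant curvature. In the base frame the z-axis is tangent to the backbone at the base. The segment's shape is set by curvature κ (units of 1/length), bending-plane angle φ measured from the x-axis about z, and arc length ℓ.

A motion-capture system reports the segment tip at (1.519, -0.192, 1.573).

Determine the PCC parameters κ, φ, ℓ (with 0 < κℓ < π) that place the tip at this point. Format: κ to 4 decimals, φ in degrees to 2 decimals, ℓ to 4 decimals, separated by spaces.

ρ = √(x²+y²) = √(1.519² + -0.192²) = 1.53109
φ = atan2(y, x) mod 360° = atan2(-0.192, 1.519) = 352.7961°
|p|² = ρ² + z² = 1.53109² + 1.573² = 4.81855
κ = 2ρ / |p|² = 2×1.53109 / 4.81855 = 0.63550
θ = 2·atan2(ρ, z) = 2·atan2(1.53109, 1.573) = 1.54379 rad
ℓ = θ/κ = 1.54379/0.63550 = 2.42927

0.6355 352.80 2.4293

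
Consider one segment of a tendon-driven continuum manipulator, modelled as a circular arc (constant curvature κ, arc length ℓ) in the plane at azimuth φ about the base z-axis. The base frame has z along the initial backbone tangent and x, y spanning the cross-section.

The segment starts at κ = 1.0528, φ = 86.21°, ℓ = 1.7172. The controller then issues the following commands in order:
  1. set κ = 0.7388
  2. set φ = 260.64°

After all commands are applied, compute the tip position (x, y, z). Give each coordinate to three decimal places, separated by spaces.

-0.155 -0.938 1.292

initial: κ=1.0528, φ=86.21°, ℓ=1.7172
cmd 1: set κ=0.7388 → (κ,φ,ℓ)=(0.7388,86.21°,1.7172) → tip=(0.0628,0.9487,1.2922)
cmd 2: set φ=260.64° → (κ,φ,ℓ)=(0.7388,260.64°,1.7172) → tip=(-0.1546,-0.9381,1.2922)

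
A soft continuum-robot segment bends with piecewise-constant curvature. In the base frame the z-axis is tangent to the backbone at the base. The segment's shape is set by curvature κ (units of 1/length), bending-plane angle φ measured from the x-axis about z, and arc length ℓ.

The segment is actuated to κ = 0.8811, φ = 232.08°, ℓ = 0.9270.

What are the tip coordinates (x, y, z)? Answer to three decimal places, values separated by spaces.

-0.220 -0.282 0.827

θ = κ·ℓ = 0.8811 × 0.9270 = 0.81678 rad
ρ = (1 − cos θ)/κ = (1 − 0.68457)/0.8811 = 0.35799
z = sin θ / κ = 0.72895/0.8811 = 0.82731
x = ρ cos φ = 0.35799 × cos(232.08°) = -0.22001
y = ρ sin φ = 0.35799 × sin(232.08°) = -0.28241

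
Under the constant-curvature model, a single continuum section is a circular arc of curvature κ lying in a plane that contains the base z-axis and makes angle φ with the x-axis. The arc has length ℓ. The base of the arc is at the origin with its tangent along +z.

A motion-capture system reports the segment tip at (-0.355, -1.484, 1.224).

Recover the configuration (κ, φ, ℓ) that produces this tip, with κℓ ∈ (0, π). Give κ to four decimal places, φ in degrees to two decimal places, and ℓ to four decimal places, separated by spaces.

0.7975 256.55 2.2437

ρ = √(x²+y²) = √(-0.355² + -1.484²) = 1.52587
φ = atan2(y, x) mod 360° = atan2(-1.484, -0.355) = 256.5466°
|p|² = ρ² + z² = 1.52587² + 1.224² = 3.82646
κ = 2ρ / |p|² = 2×1.52587 / 3.82646 = 0.79754
θ = 2·atan2(ρ, z) = 2·atan2(1.52587, 1.224) = 1.78947 rad
ℓ = θ/κ = 1.78947/0.79754 = 2.24375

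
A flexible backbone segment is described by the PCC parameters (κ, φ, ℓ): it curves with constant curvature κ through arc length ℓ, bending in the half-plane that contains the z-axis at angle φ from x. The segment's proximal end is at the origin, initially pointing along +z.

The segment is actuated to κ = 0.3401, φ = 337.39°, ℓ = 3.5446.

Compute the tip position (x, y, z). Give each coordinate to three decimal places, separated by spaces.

1.745 -0.727 2.746

θ = κ·ℓ = 0.3401 × 3.5446 = 1.20552 rad
ρ = (1 − cos θ)/κ = (1 − 0.35721)/0.3401 = 1.89001
z = sin θ / κ = 0.93402/0.3401 = 2.74632
x = ρ cos φ = 1.89001 × cos(337.39°) = 1.74475
y = ρ sin φ = 1.89001 × sin(337.39°) = -0.72663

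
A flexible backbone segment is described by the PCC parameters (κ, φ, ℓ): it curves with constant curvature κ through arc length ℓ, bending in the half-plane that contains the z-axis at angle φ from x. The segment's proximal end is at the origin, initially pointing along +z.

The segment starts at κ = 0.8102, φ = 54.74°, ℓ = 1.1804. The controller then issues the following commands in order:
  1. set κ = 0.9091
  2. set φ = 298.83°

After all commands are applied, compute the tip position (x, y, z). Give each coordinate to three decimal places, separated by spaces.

initial: κ=0.8102, φ=54.74°, ℓ=1.1804
cmd 1: set κ=0.9091 → (κ,φ,ℓ)=(0.9091,54.74°,1.1804) → tip=(0.3319,0.4694,0.9665)
cmd 2: set φ=298.83° → (κ,φ,ℓ)=(0.9091,298.83°,1.1804) → tip=(0.2772,-0.5036,0.9665)

0.277 -0.504 0.967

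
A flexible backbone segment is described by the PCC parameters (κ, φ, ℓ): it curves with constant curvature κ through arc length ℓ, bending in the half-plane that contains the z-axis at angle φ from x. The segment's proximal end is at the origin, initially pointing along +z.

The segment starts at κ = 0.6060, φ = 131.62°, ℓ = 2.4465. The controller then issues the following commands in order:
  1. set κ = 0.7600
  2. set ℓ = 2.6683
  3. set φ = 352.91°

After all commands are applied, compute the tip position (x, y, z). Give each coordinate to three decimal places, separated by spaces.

initial: κ=0.6060, φ=131.62°, ℓ=2.4465
cmd 1: set κ=0.7600 → (κ,φ,ℓ)=(0.7600,131.62°,2.4465) → tip=(-1.1226,1.2635,1.2614)
cmd 2: set ℓ=2.6683 → (κ,φ,ℓ)=(0.7600,131.62°,2.6683) → tip=(-1.2596,1.4178,1.1807)
cmd 3: set φ=352.91° → (κ,φ,ℓ)=(0.7600,352.91°,2.6683) → tip=(1.8820,-0.2341,1.1807)

1.882 -0.234 1.181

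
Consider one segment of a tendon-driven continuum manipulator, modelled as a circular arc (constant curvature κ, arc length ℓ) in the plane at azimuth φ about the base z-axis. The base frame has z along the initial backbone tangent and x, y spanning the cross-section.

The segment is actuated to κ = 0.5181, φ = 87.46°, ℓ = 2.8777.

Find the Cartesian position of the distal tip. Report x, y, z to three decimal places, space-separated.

0.079 1.774 1.924

θ = κ·ℓ = 0.5181 × 2.8777 = 1.49094 rad
ρ = (1 − cos θ)/κ = (1 − 0.07978)/0.5181 = 1.77615
z = sin θ / κ = 0.99681/0.5181 = 1.92398
x = ρ cos φ = 1.77615 × cos(87.46°) = 0.07871
y = ρ sin φ = 1.77615 × sin(87.46°) = 1.77441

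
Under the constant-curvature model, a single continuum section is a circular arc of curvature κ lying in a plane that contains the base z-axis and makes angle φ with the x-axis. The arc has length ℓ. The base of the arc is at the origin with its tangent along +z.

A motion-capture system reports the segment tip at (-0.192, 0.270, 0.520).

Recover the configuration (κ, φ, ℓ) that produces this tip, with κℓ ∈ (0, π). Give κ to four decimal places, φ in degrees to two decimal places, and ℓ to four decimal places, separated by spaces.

ρ = √(x²+y²) = √(-0.192² + 0.270²) = 0.33131
φ = atan2(y, x) mod 360° = atan2(0.270, -0.192) = 125.4171°
|p|² = ρ² + z² = 0.33131² + 0.520² = 0.38016
κ = 2ρ / |p|² = 2×0.33131 / 0.38016 = 1.74297
θ = 2·atan2(ρ, z) = 2·atan2(0.33131, 0.520) = 1.13455 rad
ℓ = θ/κ = 1.13455/1.74297 = 0.65093

1.7430 125.42 0.6509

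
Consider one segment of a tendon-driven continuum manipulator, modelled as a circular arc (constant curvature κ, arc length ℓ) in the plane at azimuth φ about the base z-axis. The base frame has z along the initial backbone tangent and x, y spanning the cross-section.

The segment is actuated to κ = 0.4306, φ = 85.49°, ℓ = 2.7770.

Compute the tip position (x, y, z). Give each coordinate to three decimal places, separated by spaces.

0.116 1.467 2.161

θ = κ·ℓ = 0.4306 × 2.7770 = 1.19578 rad
ρ = (1 − cos θ)/κ = (1 − 0.36629)/0.4306 = 1.47169
z = sin θ / κ = 0.93050/0.4306 = 2.16094
x = ρ cos φ = 1.47169 × cos(85.49°) = 0.11572
y = ρ sin φ = 1.47169 × sin(85.49°) = 1.46713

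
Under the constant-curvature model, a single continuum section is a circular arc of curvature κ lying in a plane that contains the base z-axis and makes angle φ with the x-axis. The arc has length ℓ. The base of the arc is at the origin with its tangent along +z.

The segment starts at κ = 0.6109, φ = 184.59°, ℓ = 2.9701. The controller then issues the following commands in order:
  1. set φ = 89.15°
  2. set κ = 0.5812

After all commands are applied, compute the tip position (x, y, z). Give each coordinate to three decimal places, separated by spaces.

0.029 1.987 1.700

initial: κ=0.6109, φ=184.59°, ℓ=2.9701
cmd 1: set φ=89.15° → (κ,φ,ℓ)=(0.6109,89.15°,2.9701) → tip=(0.0301,2.0316,1.5886)
cmd 2: set κ=0.5812 → (κ,φ,ℓ)=(0.5812,89.15°,2.9701) → tip=(0.0295,1.9867,1.6998)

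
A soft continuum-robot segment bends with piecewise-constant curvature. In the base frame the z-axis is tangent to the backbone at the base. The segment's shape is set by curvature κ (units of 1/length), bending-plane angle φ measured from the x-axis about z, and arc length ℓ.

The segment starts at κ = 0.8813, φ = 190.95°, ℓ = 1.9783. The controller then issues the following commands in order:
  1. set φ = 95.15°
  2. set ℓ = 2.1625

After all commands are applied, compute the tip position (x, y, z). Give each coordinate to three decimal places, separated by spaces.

initial: κ=0.8813, φ=190.95°, ℓ=1.9783
cmd 1: set φ=95.15° → (κ,φ,ℓ)=(0.8813,95.15°,1.9783) → tip=(-0.1194,1.3243,1.1178)
cmd 2: set ℓ=2.1625 → (κ,φ,ℓ)=(0.8813,95.15°,2.1625) → tip=(-0.1353,1.5017,1.0716)

-0.135 1.502 1.072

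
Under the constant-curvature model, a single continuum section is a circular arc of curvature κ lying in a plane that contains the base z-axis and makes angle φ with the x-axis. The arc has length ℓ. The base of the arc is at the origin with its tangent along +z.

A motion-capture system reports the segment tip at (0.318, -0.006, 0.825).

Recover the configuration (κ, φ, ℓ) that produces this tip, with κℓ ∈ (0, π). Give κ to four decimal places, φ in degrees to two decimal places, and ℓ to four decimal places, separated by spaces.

0.8137 358.92 0.9045

ρ = √(x²+y²) = √(0.318² + -0.006²) = 0.31806
φ = atan2(y, x) mod 360° = atan2(-0.006, 0.318) = 358.9191°
|p|² = ρ² + z² = 0.31806² + 0.825² = 0.78178
κ = 2ρ / |p|² = 2×0.31806 / 0.78178 = 0.81367
θ = 2·atan2(ρ, z) = 2·atan2(0.31806, 0.825) = 0.73593 rad
ℓ = θ/κ = 0.73593/0.81367 = 0.90446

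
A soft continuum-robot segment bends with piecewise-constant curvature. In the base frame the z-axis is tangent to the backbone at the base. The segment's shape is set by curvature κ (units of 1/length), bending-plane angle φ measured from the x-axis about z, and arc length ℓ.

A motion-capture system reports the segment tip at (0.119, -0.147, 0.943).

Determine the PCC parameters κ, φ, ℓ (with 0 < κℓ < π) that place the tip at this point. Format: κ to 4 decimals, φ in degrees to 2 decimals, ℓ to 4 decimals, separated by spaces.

0.4089 308.99 0.9681

ρ = √(x²+y²) = √(0.119² + -0.147²) = 0.18913
φ = atan2(y, x) mod 360° = atan2(-0.147, 0.119) = 308.9910°
|p|² = ρ² + z² = 0.18913² + 0.943² = 0.92502
κ = 2ρ / |p|² = 2×0.18913 / 0.92502 = 0.40892
θ = 2·atan2(ρ, z) = 2·atan2(0.18913, 0.943) = 0.39587 rad
ℓ = θ/κ = 0.39587/0.40892 = 0.96809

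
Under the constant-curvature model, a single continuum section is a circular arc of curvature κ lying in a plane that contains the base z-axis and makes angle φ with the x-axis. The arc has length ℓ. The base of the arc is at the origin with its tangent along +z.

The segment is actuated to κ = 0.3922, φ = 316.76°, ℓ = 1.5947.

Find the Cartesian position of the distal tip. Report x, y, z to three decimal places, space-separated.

θ = κ·ℓ = 0.3922 × 1.5947 = 0.62544 rad
ρ = (1 − cos θ)/κ = (1 − 0.81070)/0.3922 = 0.48265
z = sin θ / κ = 0.58546/0.3922 = 1.49275
x = ρ cos φ = 0.48265 × cos(316.76°) = 0.35161
y = ρ sin φ = 0.48265 × sin(316.76°) = -0.33064

0.352 -0.331 1.493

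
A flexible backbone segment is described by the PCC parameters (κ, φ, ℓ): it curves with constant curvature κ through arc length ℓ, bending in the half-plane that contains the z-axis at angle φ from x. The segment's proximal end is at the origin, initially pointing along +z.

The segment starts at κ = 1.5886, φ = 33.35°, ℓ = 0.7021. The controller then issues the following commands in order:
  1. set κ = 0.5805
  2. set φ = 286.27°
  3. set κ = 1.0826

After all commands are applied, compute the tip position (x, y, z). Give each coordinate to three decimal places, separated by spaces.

initial: κ=1.5886, φ=33.35°, ℓ=0.7021
cmd 1: set κ=0.5805 → (κ,φ,ℓ)=(0.5805,33.35°,0.7021) → tip=(0.1179,0.0776,0.6828)
cmd 2: set φ=286.27° → (κ,φ,ℓ)=(0.5805,286.27°,0.7021) → tip=(0.0395,-0.1355,0.6828)
cmd 3: set κ=1.0826 → (κ,φ,ℓ)=(1.0826,286.27°,0.7021) → tip=(0.0712,-0.2440,0.6364)

0.071 -0.244 0.636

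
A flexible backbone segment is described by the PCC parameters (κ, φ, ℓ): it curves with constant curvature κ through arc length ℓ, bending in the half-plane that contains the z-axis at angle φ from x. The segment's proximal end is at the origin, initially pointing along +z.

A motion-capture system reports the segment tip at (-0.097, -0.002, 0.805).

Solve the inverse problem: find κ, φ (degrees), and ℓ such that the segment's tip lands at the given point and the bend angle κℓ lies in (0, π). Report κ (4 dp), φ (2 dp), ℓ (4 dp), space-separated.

0.2951 181.18 0.8128

ρ = √(x²+y²) = √(-0.097² + -0.002²) = 0.09702
φ = atan2(y, x) mod 360° = atan2(-0.002, -0.097) = 181.1812°
|p|² = ρ² + z² = 0.09702² + 0.805² = 0.65744
κ = 2ρ / |p|² = 2×0.09702 / 0.65744 = 0.29515
θ = 2·atan2(ρ, z) = 2·atan2(0.09702, 0.805) = 0.23989 rad
ℓ = θ/κ = 0.23989/0.29515 = 0.81277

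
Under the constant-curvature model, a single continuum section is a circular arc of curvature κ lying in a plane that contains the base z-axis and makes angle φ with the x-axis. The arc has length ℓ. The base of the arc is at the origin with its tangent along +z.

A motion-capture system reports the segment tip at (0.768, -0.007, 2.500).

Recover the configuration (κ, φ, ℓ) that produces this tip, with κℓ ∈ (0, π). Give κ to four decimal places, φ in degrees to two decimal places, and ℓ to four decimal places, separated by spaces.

ρ = √(x²+y²) = √(0.768² + -0.007²) = 0.76803
φ = atan2(y, x) mod 360° = atan2(-0.007, 0.768) = 359.4778°
|p|² = ρ² + z² = 0.76803² + 2.500² = 6.83987
κ = 2ρ / |p|² = 2×0.76803 / 6.83987 = 0.22457
θ = 2·atan2(ρ, z) = 2·atan2(0.76803, 2.500) = 0.59612 rad
ℓ = θ/κ = 0.59612/0.22457 = 2.65444

0.2246 359.48 2.6544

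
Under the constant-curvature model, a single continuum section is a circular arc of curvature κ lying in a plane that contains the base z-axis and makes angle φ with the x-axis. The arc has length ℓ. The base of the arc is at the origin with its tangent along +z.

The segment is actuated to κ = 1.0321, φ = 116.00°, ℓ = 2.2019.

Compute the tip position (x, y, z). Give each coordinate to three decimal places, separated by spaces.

θ = κ·ℓ = 1.0321 × 2.2019 = 2.27258 rad
ρ = (1 − cos θ)/κ = (1 − -0.64558)/1.0321 = 1.59440
z = sin θ / κ = 0.76369/1.0321 = 0.73994
x = ρ cos φ = 1.59440 × cos(116.00°) = -0.69894
y = ρ sin φ = 1.59440 × sin(116.00°) = 1.43304

-0.699 1.433 0.740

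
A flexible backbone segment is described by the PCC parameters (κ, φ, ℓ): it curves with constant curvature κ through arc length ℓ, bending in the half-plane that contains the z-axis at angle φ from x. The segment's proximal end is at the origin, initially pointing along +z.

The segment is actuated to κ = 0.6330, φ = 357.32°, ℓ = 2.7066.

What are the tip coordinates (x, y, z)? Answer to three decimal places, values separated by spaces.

1.802 -0.084 1.564

θ = κ·ℓ = 0.6330 × 2.7066 = 1.71328 rad
ρ = (1 − cos θ)/κ = (1 − -0.14200)/0.6330 = 1.80411
z = sin θ / κ = 0.98987/0.6330 = 1.56377
x = ρ cos φ = 1.80411 × cos(357.32°) = 1.80213
y = ρ sin φ = 1.80411 × sin(357.32°) = -0.08436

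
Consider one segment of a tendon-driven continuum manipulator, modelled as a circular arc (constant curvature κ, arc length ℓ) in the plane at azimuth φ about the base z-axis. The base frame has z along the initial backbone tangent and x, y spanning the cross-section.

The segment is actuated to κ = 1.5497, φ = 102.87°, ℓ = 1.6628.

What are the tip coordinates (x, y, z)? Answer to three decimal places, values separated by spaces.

θ = κ·ℓ = 1.5497 × 1.6628 = 2.57684 rad
ρ = (1 − cos θ)/κ = (1 − -0.84472)/1.5497 = 1.19037
z = sin θ / κ = 0.53521/1.5497 = 0.34536
x = ρ cos φ = 1.19037 × cos(102.87°) = -0.26514
y = ρ sin φ = 1.19037 × sin(102.87°) = 1.16047

-0.265 1.160 0.345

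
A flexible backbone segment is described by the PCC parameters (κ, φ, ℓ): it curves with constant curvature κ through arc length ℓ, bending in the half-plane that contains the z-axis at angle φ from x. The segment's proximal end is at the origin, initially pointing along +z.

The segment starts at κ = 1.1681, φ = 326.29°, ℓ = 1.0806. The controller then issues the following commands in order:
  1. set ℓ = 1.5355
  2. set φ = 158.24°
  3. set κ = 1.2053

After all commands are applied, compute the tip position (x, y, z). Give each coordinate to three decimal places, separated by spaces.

initial: κ=1.1681, φ=326.29°, ℓ=1.0806
cmd 1: set ℓ=1.5355 → (κ,φ,ℓ)=(1.1681,326.29°,1.5355) → tip=(0.8695,-0.5801,0.8349)
cmd 2: set φ=158.24° → (κ,φ,ℓ)=(1.1681,158.24°,1.5355) → tip=(-0.9708,0.3875,0.8349)
cmd 3: set κ=1.2053 → (κ,φ,ℓ)=(1.2053,158.24°,1.5355) → tip=(-0.9835,0.3926,0.7974)

-0.983 0.393 0.797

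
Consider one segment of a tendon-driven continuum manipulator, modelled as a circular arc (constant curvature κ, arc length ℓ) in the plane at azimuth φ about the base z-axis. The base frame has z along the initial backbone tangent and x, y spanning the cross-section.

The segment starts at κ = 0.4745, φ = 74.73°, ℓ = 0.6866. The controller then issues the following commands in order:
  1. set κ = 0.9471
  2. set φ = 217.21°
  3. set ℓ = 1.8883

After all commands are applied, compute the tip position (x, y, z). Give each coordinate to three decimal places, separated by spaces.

initial: κ=0.4745, φ=74.73°, ℓ=0.6866
cmd 1: set κ=0.9471 → (κ,φ,ℓ)=(0.9471,74.73°,0.6866) → tip=(0.0568,0.2079,0.6392)
cmd 2: set φ=217.21° → (κ,φ,ℓ)=(0.9471,217.21°,0.6866) → tip=(-0.1716,-0.1303,0.6392)
cmd 3: set ℓ=1.8883 → (κ,φ,ℓ)=(0.9471,217.21°,1.8883) → tip=(-1.0225,-0.7764,1.0310)

-1.022 -0.776 1.031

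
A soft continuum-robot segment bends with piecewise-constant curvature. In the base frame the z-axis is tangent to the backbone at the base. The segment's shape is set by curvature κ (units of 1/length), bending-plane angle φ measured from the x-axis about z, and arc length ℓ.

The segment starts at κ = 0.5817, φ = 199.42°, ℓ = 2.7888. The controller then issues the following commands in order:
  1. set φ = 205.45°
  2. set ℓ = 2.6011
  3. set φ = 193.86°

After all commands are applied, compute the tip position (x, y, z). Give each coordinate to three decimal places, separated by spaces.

initial: κ=0.5817, φ=199.42°, ℓ=2.7888
cmd 1: set φ=205.45° → (κ,φ,ℓ)=(0.5817,205.45°,2.7888) → tip=(-1.6321,-0.7767,1.7168)
cmd 2: set ℓ=2.6011 → (κ,φ,ℓ)=(0.5817,205.45°,2.6011) → tip=(-1.4627,-0.6961,1.7162)
cmd 3: set φ=193.86° → (κ,φ,ℓ)=(0.5817,193.86°,2.6011) → tip=(-1.5727,-0.3880,1.7162)

-1.573 -0.388 1.716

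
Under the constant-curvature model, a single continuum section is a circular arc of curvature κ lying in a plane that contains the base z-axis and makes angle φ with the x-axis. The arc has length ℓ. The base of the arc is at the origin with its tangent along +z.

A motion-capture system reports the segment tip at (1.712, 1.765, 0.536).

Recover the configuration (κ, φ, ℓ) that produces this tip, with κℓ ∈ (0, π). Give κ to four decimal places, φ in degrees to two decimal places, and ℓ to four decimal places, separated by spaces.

ρ = √(x²+y²) = √(1.712² + 1.765²) = 2.45890
φ = atan2(y, x) mod 360° = atan2(1.765, 1.712) = 45.8733°
|p|² = ρ² + z² = 2.45890² + 0.536² = 6.33346
κ = 2ρ / |p|² = 2×2.45890 / 6.33346 = 0.77648
θ = 2·atan2(ρ, z) = 2·atan2(2.45890, 0.536) = 2.71234 rad
ℓ = θ/κ = 2.71234/0.77648 = 3.49313

0.7765 45.87 3.4931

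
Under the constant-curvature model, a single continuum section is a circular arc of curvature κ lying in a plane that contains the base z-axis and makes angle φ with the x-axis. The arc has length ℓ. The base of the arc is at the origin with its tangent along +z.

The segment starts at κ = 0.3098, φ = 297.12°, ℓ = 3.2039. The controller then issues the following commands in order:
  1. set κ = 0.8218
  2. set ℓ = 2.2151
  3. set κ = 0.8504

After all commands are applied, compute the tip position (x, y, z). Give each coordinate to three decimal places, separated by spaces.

0.701 -1.369 1.119

initial: κ=0.3098, φ=297.12°, ℓ=3.2039
cmd 1: set κ=0.8218 → (κ,φ,ℓ)=(0.8218,297.12°,3.2039) → tip=(1.0392,-2.0290,0.5926)
cmd 2: set ℓ=2.2151 → (κ,φ,ℓ)=(0.8218,297.12°,2.2151) → tip=(0.6917,-1.3506,1.1791)
cmd 3: set κ=0.8504 → (κ,φ,ℓ)=(0.8504,297.12°,2.2151) → tip=(0.7011,-1.3688,1.1188)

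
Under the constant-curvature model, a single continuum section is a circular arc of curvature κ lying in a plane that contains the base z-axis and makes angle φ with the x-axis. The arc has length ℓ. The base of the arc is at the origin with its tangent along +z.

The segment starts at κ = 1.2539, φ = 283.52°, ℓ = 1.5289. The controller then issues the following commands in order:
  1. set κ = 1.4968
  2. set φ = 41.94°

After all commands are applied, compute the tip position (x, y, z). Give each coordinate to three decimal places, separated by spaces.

0.824 0.740 0.503

initial: κ=1.2539, φ=283.52°, ℓ=1.5289
cmd 1: set κ=1.4968 → (κ,φ,ℓ)=(1.4968,283.52°,1.5289) → tip=(0.2589,-1.0768,0.5033)
cmd 2: set φ=41.94° → (κ,φ,ℓ)=(1.4968,41.94°,1.5289) → tip=(0.8238,0.7402,0.5033)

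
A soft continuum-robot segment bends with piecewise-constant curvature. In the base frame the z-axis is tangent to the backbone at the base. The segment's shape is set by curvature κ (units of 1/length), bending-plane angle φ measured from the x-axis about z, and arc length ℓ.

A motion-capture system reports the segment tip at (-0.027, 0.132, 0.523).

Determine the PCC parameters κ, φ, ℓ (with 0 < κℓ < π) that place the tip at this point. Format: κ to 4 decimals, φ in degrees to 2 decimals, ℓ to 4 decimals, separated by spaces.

ρ = √(x²+y²) = √(-0.027² + 0.132²) = 0.13473
φ = atan2(y, x) mod 360° = atan2(0.132, -0.027) = 101.5601°
|p|² = ρ² + z² = 0.13473² + 0.523² = 0.29168
κ = 2ρ / |p|² = 2×0.13473 / 0.29168 = 0.92384
θ = 2·atan2(ρ, z) = 2·atan2(0.13473, 0.523) = 0.50427 rad
ℓ = θ/κ = 0.50427/0.92384 = 0.54584

0.9238 101.56 0.5458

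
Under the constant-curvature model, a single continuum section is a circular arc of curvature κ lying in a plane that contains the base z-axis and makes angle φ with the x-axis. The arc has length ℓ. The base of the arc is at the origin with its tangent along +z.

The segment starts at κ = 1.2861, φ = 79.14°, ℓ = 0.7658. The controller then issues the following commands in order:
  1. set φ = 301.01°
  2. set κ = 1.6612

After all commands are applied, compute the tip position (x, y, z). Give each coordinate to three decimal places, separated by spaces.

0.219 -0.364 0.575

initial: κ=1.2861, φ=79.14°, ℓ=0.7658
cmd 1: set φ=301.01° → (κ,φ,ℓ)=(1.2861,301.01°,0.7658) → tip=(0.1791,-0.2979,0.6479)
cmd 2: set κ=1.6612 → (κ,φ,ℓ)=(1.6612,301.01°,0.7658) → tip=(0.2189,-0.3641,0.5753)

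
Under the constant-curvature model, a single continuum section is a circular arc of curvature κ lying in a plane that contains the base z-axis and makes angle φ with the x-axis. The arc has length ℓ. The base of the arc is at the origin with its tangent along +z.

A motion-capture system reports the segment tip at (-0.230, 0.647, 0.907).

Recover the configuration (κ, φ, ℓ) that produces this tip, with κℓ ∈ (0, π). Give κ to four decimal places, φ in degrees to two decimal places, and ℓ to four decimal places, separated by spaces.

1.0612 109.57 1.2213

ρ = √(x²+y²) = √(-0.230² + 0.647²) = 0.68667
φ = atan2(y, x) mod 360° = atan2(0.647, -0.230) = 109.5696°
|p|² = ρ² + z² = 0.68667² + 0.907² = 1.29416
κ = 2ρ / |p|² = 2×0.68667 / 1.29416 = 1.06118
θ = 2·atan2(ρ, z) = 2·atan2(0.68667, 0.907) = 1.29602 rad
ℓ = θ/κ = 1.29602/1.06118 = 1.22131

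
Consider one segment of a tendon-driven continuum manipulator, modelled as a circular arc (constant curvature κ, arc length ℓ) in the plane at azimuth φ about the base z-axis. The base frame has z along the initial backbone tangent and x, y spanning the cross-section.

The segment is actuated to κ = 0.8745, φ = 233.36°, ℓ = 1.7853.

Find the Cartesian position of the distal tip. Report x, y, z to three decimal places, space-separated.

-0.676 -0.909 1.143

θ = κ·ℓ = 0.8745 × 1.7853 = 1.56124 rad
ρ = (1 − cos θ)/κ = (1 − 0.00955)/0.8745 = 1.13259
z = sin θ / κ = 0.99995/0.8745 = 1.14346
x = ρ cos φ = 1.13259 × cos(233.36°) = -0.67591
y = ρ sin φ = 1.13259 × sin(233.36°) = -0.90879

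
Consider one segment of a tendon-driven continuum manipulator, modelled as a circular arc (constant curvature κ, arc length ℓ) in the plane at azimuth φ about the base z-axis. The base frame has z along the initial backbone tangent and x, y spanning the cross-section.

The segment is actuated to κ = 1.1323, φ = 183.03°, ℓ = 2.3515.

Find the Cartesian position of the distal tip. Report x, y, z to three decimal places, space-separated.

θ = κ·ℓ = 1.1323 × 2.3515 = 2.66260 rad
ρ = (1 − cos θ)/κ = (1 − -0.88746)/1.1323 = 1.66693
z = sin θ / κ = 0.46088/1.1323 = 0.40703
x = ρ cos φ = 1.66693 × cos(183.03°) = -1.66460
y = ρ sin φ = 1.66693 × sin(183.03°) = -0.08811

-1.665 -0.088 0.407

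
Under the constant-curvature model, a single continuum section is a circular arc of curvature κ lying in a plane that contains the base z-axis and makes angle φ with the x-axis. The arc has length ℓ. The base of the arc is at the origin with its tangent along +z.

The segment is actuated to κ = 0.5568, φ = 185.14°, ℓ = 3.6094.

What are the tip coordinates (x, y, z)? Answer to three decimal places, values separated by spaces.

-2.549 -0.229 1.626

θ = κ·ℓ = 0.5568 × 3.6094 = 2.00971 rad
ρ = (1 − cos θ)/κ = (1 − -0.42496)/0.5568 = 2.55920
z = sin θ / κ = 0.90521/0.5568 = 1.62574
x = ρ cos φ = 2.55920 × cos(185.14°) = -2.54890
y = ρ sin φ = 2.55920 × sin(185.14°) = -0.22928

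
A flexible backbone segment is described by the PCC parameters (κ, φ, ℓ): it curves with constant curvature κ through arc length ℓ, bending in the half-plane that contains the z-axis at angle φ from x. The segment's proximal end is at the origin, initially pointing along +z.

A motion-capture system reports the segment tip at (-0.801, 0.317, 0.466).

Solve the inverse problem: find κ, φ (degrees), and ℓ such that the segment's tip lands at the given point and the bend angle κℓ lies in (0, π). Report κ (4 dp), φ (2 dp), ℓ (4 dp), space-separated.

ρ = √(x²+y²) = √(-0.801² + 0.317²) = 0.86145
φ = atan2(y, x) mod 360° = atan2(0.317, -0.801) = 158.4086°
|p|² = ρ² + z² = 0.86145² + 0.466² = 0.95925
κ = 2ρ / |p|² = 2×0.86145 / 0.95925 = 1.79609
θ = 2·atan2(ρ, z) = 2·atan2(0.86145, 0.466) = 2.14985 rad
ℓ = θ/κ = 2.14985/1.79609 = 1.19696

1.7961 158.41 1.1970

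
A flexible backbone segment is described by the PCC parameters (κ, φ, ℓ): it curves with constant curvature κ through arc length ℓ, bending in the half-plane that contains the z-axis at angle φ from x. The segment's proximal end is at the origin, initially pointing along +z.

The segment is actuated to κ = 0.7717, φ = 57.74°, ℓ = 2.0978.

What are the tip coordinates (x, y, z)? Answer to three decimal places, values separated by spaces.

θ = κ·ℓ = 0.7717 × 2.0978 = 1.61887 rad
ρ = (1 − cos θ)/κ = (1 − -0.04806)/0.7717 = 1.35812
z = sin θ / κ = 0.99884/0.7717 = 1.29434
x = ρ cos φ = 1.35812 × cos(57.74°) = 0.72491
y = ρ sin φ = 1.35812 × sin(57.74°) = 1.14847

0.725 1.148 1.294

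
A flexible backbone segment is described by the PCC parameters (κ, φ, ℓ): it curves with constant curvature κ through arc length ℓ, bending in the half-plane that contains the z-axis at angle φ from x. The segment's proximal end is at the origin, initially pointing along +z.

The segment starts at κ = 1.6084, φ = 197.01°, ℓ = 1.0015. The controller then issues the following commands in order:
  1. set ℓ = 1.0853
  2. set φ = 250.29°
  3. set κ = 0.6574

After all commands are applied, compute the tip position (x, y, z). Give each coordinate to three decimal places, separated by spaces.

-0.125 -0.349 0.996

initial: κ=1.6084, φ=197.01°, ℓ=1.0015
cmd 1: set ℓ=1.0853 → (κ,φ,ℓ)=(1.6084,197.01°,1.0853) → tip=(-0.6979,-0.2135,0.6123)
cmd 2: set φ=250.29° → (κ,φ,ℓ)=(1.6084,250.29°,1.0853) → tip=(-0.2462,-0.6871,0.6123)
cmd 3: set κ=0.6574 → (κ,φ,ℓ)=(0.6574,250.29°,1.0853) → tip=(-0.1251,-0.3493,0.9955)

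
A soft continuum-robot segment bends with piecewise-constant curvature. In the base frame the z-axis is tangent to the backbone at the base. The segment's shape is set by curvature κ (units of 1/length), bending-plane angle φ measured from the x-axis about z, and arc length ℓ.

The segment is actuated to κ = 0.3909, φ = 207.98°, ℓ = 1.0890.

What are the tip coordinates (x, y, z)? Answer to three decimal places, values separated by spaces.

-0.202 -0.107 1.056

θ = κ·ℓ = 0.3909 × 1.0890 = 0.42569 rad
ρ = (1 − cos θ)/κ = (1 − 0.91075)/0.3909 = 0.22831
z = sin θ / κ = 0.41295/0.3909 = 1.05641
x = ρ cos φ = 0.22831 × cos(207.98°) = -0.20162
y = ρ sin φ = 0.22831 × sin(207.98°) = -0.10711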